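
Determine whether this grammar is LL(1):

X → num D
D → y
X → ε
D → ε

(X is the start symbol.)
Yes, the grammar is LL(1).

A grammar is LL(1) if for each non-terminal N with multiple productions, the predict sets of those productions are pairwise disjoint, where PREDICT(N → α) = (FIRST(α) \ {ε}) ∪ (FOLLOW(N) if α ⇒* ε).

Relevant sets:
  FOLLOW(X) = { $ }
  FOLLOW(D) = { $ }

For X:
  PREDICT(X → num D) = { 'num' }
  PREDICT(X → ε) = { $ }
For D:
  PREDICT(D → y) = { 'y' }
  PREDICT(D → ε) = { $ }

All predict sets are disjoint. The grammar IS LL(1).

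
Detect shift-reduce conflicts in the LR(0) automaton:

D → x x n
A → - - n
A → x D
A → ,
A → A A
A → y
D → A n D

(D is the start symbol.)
Yes — I10: [A → A A .] vs [A → . ,]

A shift-reduce conflict occurs when an LR(0) state has both:
  - a complete (reduce) item [A → α .] (dot at the end), and
  - a shift item [B → β . c γ] (dot before a terminal).

Augment with D' → D and build the canonical LR(0) collection (I0 = CLOSURE({[D' → . D]}), then GOTO on every symbol after a dot until no new states appear). It has 16 states:
  I0: { [A → . ,], [A → . - - n], [A → . A A], [A → . x D], [A → . y], [D → . A n D], [D → . x x n], [D' → . D] }  — shift
  I1: { [A → , .] }  — reduce
  I2: { [A → - . - n] }  — shift
  I3: { [A → . ,], [A → . - - n], [A → . A A], [A → . x D], [A → . y], [A → A . A], [D → A . n D] }  — shift
  I4: { [D' → D .] }  — accept
  I5: { [A → . ,], [A → . - - n], [A → . A A], [A → . x D], [A → . y], [A → x . D], [D → . A n D], [D → . x x n], [D → x . x n] }  — shift
  I6: { [A → y .] }  — reduce
  I7: { [A → x D .] }  — reduce
  I8: { [A → . ,], [A → . - - n], [A → . A A], [A → . x D], [A → . y], [A → x . D], [D → . A n D], [D → . x x n], [D → x . x n], [D → x x . n] }  — shift
  I9: { [D → x x n .] }  — reduce
  I10: { [A → . ,], [A → . - - n], [A → . A A], [A → . x D], [A → . y], [A → A . A], [A → A A .] }  — shift, reduce
  I11: { [A → . ,], [A → . - - n], [A → . A A], [A → . x D], [A → . y], [D → . A n D], [D → . x x n], [D → A n . D] }  — shift
  I12: { [A → . ,], [A → . - - n], [A → . A A], [A → . x D], [A → . y], [A → x . D], [D → . A n D], [D → . x x n] }  — shift
  I13: { [D → A n D .] }  — reduce
  I14: { [A → - - . n] }  — shift
  I15: { [A → - - n .] }  — reduce

I10 contains reduce item [A → A A .] and shift items [A → . ,], [A → . - - n], [A → . x D], [A → . y] — shift-reduce conflict.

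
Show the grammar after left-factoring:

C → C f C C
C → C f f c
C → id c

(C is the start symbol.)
C → C f C'
C' → C C
C' → f c
C → id c

Left-factoring transforms A → αβ₁ | αβ₂ into A → αA' and A' → β₁ | β₂
(α is the longest common prefix among the alternatives). Repeat until
no nonterminal has two alternatives with a common prefix.

Round 1: C has alternatives sharing prefix 'C f'. Introduce C': C → C f C'
  Add: C' → C C
  Add: C' → f c

No remaining common prefixes — done.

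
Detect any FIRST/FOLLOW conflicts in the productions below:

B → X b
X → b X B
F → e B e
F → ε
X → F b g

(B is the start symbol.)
No FIRST/FOLLOW conflicts.

A FIRST/FOLLOW conflict occurs when a non-terminal N has a nullable alternative N → β (β ⇒* ε) and another alternative N → α with FIRST(α) ∩ FOLLOW(N) ≠ ∅: on such a lookahead the parser cannot decide between expanding α and letting N vanish via β.

Nullable non-terminals: F.

F: nullable alternative(s) F → ε; FOLLOW(F) = { 'b' }
  F → e B e: FIRST \ {ε} = { 'e' } — disjoint from FOLLOW(F)
  F → ε: FIRST \ {ε} = { } — this is the only nullable alternative, skip

B, X have no nullable alternative, so no FIRST/FOLLOW check is needed there.

No FIRST/FOLLOW conflicts found.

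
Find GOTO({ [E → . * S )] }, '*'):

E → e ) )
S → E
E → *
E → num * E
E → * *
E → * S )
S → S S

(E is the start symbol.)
GOTO(I, '*') = CLOSURE({ [A → αX.β] : [A → α.Xβ] ∈ I, X = '*' })

Items with dot before '*', with the dot advanced:
  [E → . * S )] → [E → * . S )]
Closure of the advanced items:
  [E → * . S )] has the dot before S: add [S → . E], [S → . S S]
  [S → . E] has the dot before E: add [E → . e ) )], [E → . *], [E → . num * E], [E → . * *], [E → . * S )]

GOTO = { [E → * . S )], [E → . * *], [E → . * S )], [E → . *], [E → . e ) )], [E → . num * E], [S → . E], [S → . S S] }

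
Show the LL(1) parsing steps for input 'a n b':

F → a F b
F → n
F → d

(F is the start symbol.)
LL(1) parsing maintains a stack (initially the start symbol over $) and the input. At each step: if the stack top is a terminal, match it against the current input token; if it is a non-terminal N, replace it with the RHS of M[N, lookahead] (the unique production whose predict set contains the lookahead).

Stack is shown with the top on the left.

Stack    Input    Action
------------------------
F $      a n b $  output F → a F b
a F b $  a n b $  match 'a'
F b $    n b $    output F → n
n b $    n b $    match 'n'
b $      b $      match 'b'
$        $        accept

The string is accepted.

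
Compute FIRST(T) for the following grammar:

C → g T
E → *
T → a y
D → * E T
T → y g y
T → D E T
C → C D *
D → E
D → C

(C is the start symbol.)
{ '*', 'a', 'g', 'y' }

To compute FIRST(T), examine every production with T on the left-hand side, reading each right-hand side left to right until a non-nullable symbol is reached.

FIRST sets of the other non-terminals involved (by the same procedure, iterated to a fixed point):
  FIRST(D) = { '*', 'g' }

From T → a y:
  - a is a terminal: add 'a' and stop
From T → y g y:
  - y is a terminal: add 'y' and stop
From T → D E T:
  - D is a non-terminal: add FIRST(D) \ {ε} = { '*', 'g' }
    D is not nullable, so stop

Collecting: FIRST(T) = { '*', 'a', 'g', 'y' }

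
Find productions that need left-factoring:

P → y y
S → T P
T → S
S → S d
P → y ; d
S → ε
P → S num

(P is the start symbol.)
Yes, P has productions with common prefix 'y'

Left-factoring is needed when two productions for the same non-terminal
share a common prefix on the right-hand side.

Productions for P:
  P → y y
  P → y ; d
  P → S num
Productions for S:
  S → T P
  S → S d
  S → ε

Found common prefix 'y' in productions for P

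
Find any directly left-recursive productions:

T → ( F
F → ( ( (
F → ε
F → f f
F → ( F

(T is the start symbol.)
No direct left recursion

Direct left recursion occurs when N → N α for some non-terminal N (the right-hand side begins with the left-hand side itself).

T → ( F: starts with '('
F → ( ( (: starts with '('
F → ε: starts with ε
F → f f: starts with f
F → ( F: starts with '('

No direct left recursion found.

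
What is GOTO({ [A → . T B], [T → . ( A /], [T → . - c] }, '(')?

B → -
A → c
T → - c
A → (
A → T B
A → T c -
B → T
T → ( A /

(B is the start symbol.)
GOTO(I, '(') = CLOSURE({ [A → αX.β] : [A → α.Xβ] ∈ I, X = '(' })

Items with dot before '(', with the dot advanced:
  [T → . ( A /] → [T → ( . A /]
Closure of the advanced items:
  [T → ( . A /] has the dot before A: add [A → . c], [A → . (], [A → . T B], [A → . T c -]
  [A → . T B] has the dot before T: add [T → . - c], [T → . ( A /]

GOTO = { [A → . (], [A → . T B], [A → . T c -], [A → . c], [T → ( . A /], [T → . ( A /], [T → . - c] }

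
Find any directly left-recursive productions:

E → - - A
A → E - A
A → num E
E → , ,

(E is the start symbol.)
E → - - A: starts with '-'
A → E - A: starts with E
A → num E: starts with num
E → , ,: starts with ','

No direct left recursion found.

Answer: No direct left recursion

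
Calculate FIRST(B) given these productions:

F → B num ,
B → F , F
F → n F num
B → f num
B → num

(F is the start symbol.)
{ 'f', 'n', 'num' }

To compute FIRST(B), examine every production with B on the left-hand side, reading each right-hand side left to right until a non-nullable symbol is reached.

FIRST sets of the other non-terminals involved (by the same procedure, iterated to a fixed point):
  FIRST(F) = { 'f', 'n', 'num' }

From B → F , F:
  - F is a non-terminal: add FIRST(F) \ {ε} = { 'f', 'n', 'num' }
    F is not nullable, so stop
From B → f num:
  - f is a terminal: add 'f' and stop
From B → num:
  - num is a terminal: add 'num' and stop

Collecting: FIRST(B) = { 'f', 'n', 'num' }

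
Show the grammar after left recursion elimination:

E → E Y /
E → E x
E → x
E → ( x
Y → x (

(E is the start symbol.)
E is directly left-recursive. The standard transformation for
  A → A α₁ | ... | A α_m | β₁ | ... | β_n
is
  A  → β₁ A' | ... | β_n A'
  A' → α₁ A' | ... | α_m A' | ε

E → x becomes E → x E'
E → ( x becomes E → ( x E'
E → E Y / becomes E' → Y / E'
E → E x becomes E' → x E'
Add E' → ε

Productions for other non-terminals are unchanged:
  Y → x (

Resulting grammar:
E → x E'
E → ( x E'
E' → Y / E'
E' → x E'
E' → ε
Y → x (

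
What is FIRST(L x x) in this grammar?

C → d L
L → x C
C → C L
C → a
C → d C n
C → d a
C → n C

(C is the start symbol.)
FIRST sets of the non-terminals involved (from the grammar, by fixed-point iteration):
  FIRST(L) = { 'x' }

To compute FIRST(L x x), process the symbols left to right:
Symbol L is a non-terminal. Add FIRST(L) \ {ε} = { 'x' }
L is not nullable (ε ∉ FIRST(L)), so stop here.
FIRST(L x x) = { 'x' }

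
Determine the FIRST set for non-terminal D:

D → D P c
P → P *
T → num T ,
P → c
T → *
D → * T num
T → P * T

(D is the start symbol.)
{ '*' }

To compute FIRST(D), examine every production with D on the left-hand side, reading each right-hand side left to right until a non-nullable symbol is reached.

From D → D P c:
  - D is the symbol being defined: contributes nothing new
    D is not nullable, so stop
From D → * T num:
  - '*' is a terminal: add '*' and stop

Collecting: FIRST(D) = { '*' }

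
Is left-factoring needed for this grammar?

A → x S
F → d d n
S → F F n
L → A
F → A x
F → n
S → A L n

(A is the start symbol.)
No, left-factoring is not needed

Left-factoring is needed when two productions for the same non-terminal
share a common prefix on the right-hand side.

Productions for F:
  F → d d n
  F → A x
  F → n
Productions for S:
  S → F F n
  S → A L n

No common prefixes found.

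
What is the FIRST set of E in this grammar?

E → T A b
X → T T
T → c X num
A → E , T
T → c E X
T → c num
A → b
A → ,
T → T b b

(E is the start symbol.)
To compute FIRST(E), examine every production with E on the left-hand side, reading each right-hand side left to right until a non-nullable symbol is reached.

FIRST sets of the other non-terminals involved (by the same procedure, iterated to a fixed point):
  FIRST(T) = { 'c' }

From E → T A b:
  - T is a non-terminal: add FIRST(T) \ {ε} = { 'c' }
    T is not nullable, so stop

Collecting: FIRST(E) = { 'c' }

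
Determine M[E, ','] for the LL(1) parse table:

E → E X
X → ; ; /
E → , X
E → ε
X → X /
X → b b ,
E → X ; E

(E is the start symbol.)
To find M[E, ','], we find productions for E where ',' is in the predict set (PREDICT(N → α) = (FIRST(α) \ {ε}) ∪ (FOLLOW(N) if α ⇒* ε)).

Relevant sets:
  FIRST(E) = { ',', ';', 'b', ε }
  FIRST(X) = { ';', 'b' }
  FOLLOW(E) = { $, ';', 'b' }

E → E X: PREDICT = { ',', ';', 'b' }
  ',' is in predict set, so this production goes in M[E, ',']
E → , X: PREDICT = { ',' }
  ',' is in predict set, so this production goes in M[E, ',']
E → ε: PREDICT = { $, ';', 'b' }
E → X ; E: PREDICT = { ';', 'b' }

M[E, ','] = E → E X, E → , X  (a multiply-defined cell — the grammar is not LL(1))

Answer: E → E X, E → , X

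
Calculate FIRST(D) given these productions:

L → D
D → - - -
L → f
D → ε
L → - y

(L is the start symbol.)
{ '-', ε }

From D → - - -:
  - '-' is a terminal: add '-' and stop
From D → ε:
  - ε-production, so ε ∈ FIRST(D)

Collecting: FIRST(D) = { '-', ε }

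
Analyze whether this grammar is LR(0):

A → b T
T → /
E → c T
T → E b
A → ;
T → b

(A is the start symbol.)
A grammar is LR(0) if no state in the canonical LR(0) collection has:
  - both a shift item (dot before a terminal) and a complete item (shift-reduce conflict), or
  - two or more complete items (reduce-reduce conflict; the accept item [A' → A .] counts as a complete item here).

Augment with A' → A and build the canonical LR(0) collection (I0 = CLOSURE({[A' → . A]}), then GOTO on every symbol after a dot until no new states appear). It has 11 states:
  I0: { [A → . ;], [A → . b T], [A' → . A] }  — shift
  I1: { [A → ; .] }  — reduce
  I2: { [A' → A .] }  — accept
  I3: { [A → b . T], [E → . c T], [T → . /], [T → . E b], [T → . b] }  — shift
  I4: { [T → / .] }  — reduce
  I5: { [T → E . b] }  — shift
  I6: { [A → b T .] }  — reduce
  I7: { [T → b .] }  — reduce
  I8: { [E → . c T], [E → c . T], [T → . /], [T → . E b], [T → . b] }  — shift
  I9: { [E → c T .] }  — reduce
  I10: { [T → E b .] }  — reduce

Every state is either a pure shift/goto state or contains exactly one complete item and nothing to shift — no conflicts. The grammar is LR(0).

Answer: Yes, the grammar is LR(0)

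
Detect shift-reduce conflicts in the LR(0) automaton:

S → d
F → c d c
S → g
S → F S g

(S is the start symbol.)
A shift-reduce conflict occurs when an LR(0) state has both:
  - a complete (reduce) item [A → α .] (dot at the end), and
  - a shift item [B → β . c γ] (dot before a terminal).

Augment with S' → S and build the canonical LR(0) collection (I0 = CLOSURE({[S' → . S]}), then GOTO on every symbol after a dot until no new states appear). It has 10 states:
  I0: { [F → . c d c], [S → . F S g], [S → . d], [S → . g], [S' → . S] }  — shift
  I1: { [F → . c d c], [S → . F S g], [S → . d], [S → . g], [S → F . S g] }  — shift
  I2: { [S' → S .] }  — accept
  I3: { [F → c . d c] }  — shift
  I4: { [S → d .] }  — reduce
  I5: { [S → g .] }  — reduce
  I6: { [F → c d . c] }  — shift
  I7: { [F → c d c .] }  — reduce
  I8: { [S → F S . g] }  — shift
  I9: { [S → F S g .] }  — reduce

No state contains both a complete item and a shift item.

Answer: No shift-reduce conflicts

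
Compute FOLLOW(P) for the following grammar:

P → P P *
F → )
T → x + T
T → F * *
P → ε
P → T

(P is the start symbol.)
P is the start symbol, so $ ∈ FOLLOW(P).
In P → P P *: P is followed by P '*', add FIRST(P '*') \ {ε} = { ')', '*', 'x' }
In P → P P *: P is followed by '*', add FIRST('*') \ {ε} = { '*' }

Taking the union: FOLLOW(P) = { $, ')', '*', 'x' }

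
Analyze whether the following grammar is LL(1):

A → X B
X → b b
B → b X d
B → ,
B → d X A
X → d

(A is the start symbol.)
Yes, the grammar is LL(1).

A grammar is LL(1) if for each non-terminal N with multiple productions, the predict sets of those productions are pairwise disjoint, where PREDICT(N → α) = (FIRST(α) \ {ε}) ∪ (FOLLOW(N) if α ⇒* ε).

For X:
  PREDICT(X → b b) = { 'b' }
  PREDICT(X → d) = { 'd' }
For B:
  PREDICT(B → b X d) = { 'b' }
  PREDICT(B → ',') = { ',' }
  PREDICT(B → d X A) = { 'd' }
A has a single production, so nothing to check there.

All predict sets are disjoint. The grammar IS LL(1).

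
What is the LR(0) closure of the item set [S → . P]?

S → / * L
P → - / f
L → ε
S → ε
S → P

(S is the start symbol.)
To compute CLOSURE, for each item [A → α.Bβ] where B is a non-terminal, add [B → .γ] for all productions B → γ; repeat for the newly added items until nothing changes.

Start with: [S → . P]
  [S → . P] has the dot before P: add [P → . - / f]
No further items can be added.

CLOSURE = { [P → . - / f], [S → . P] }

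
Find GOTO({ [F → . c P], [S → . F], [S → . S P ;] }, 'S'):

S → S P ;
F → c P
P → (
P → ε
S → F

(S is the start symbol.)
{ [P → . (], [P → .], [S → S . P ;] }

GOTO(I, 'S') = CLOSURE({ [A → αX.β] : [A → α.Xβ] ∈ I, X = 'S' })

Items with dot before 'S', with the dot advanced:
  [S → . S P ;] → [S → S . P ;]
Closure of the advanced items:
  [S → S . P ;] has the dot before P: add [P → . (], [P → .]

GOTO = { [P → . (], [P → .], [S → S . P ;] }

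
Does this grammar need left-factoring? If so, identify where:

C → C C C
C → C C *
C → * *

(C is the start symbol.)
Yes, C has productions with common prefix 'C C'

Left-factoring is needed when two productions for the same non-terminal
share a common prefix on the right-hand side.

Productions for C:
  C → C C C
  C → C C *
  C → * *

Found common prefix 'C C' in productions for C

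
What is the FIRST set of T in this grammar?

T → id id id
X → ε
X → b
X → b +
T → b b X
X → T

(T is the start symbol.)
{ 'b', 'id' }

To compute FIRST(T), examine every production with T on the left-hand side, reading each right-hand side left to right until a non-nullable symbol is reached.

From T → id id id:
  - id is a terminal: add 'id' and stop
From T → b b X:
  - b is a terminal: add 'b' and stop

Collecting: FIRST(T) = { 'b', 'id' }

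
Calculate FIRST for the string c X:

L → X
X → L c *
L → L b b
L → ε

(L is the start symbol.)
To compute FIRST(c X), process the symbols left to right:
Symbol c is a terminal. Add 'c' and stop.
FIRST(c X) = { 'c' }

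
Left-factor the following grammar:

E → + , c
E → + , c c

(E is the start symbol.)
E → + , c E'
E' → ε
E' → c

Left-factoring transforms A → αβ₁ | αβ₂ into A → αA' and A' → β₁ | β₂
(α is the longest common prefix among the alternatives). Repeat until
no nonterminal has two alternatives with a common prefix.

Round 1: E has alternatives sharing prefix '+ , c'. Introduce E': E → + , c E'
  Add: E' → ε
  Add: E' → c

No remaining common prefixes — done.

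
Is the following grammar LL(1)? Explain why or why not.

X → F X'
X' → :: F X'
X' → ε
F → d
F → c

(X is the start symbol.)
A grammar is LL(1) if for each non-terminal N with multiple productions, the predict sets of those productions are pairwise disjoint, where PREDICT(N → α) = (FIRST(α) \ {ε}) ∪ (FOLLOW(N) if α ⇒* ε).

Relevant sets:
  FOLLOW(X') = { $ }

For X':
  PREDICT(X' → :: F X') = { '::' }
  PREDICT(X' → ε) = { $ }
For F:
  PREDICT(F → d) = { 'd' }
  PREDICT(F → c) = { 'c' }
X has a single production, so nothing to check there.

All predict sets are disjoint. The grammar IS LL(1).

Answer: Yes, the grammar is LL(1).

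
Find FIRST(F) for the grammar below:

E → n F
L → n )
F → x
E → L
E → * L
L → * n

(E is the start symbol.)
To compute FIRST(F), examine every production with F on the left-hand side, reading each right-hand side left to right until a non-nullable symbol is reached.

From F → x:
  - x is a terminal: add 'x' and stop

Collecting: FIRST(F) = { 'x' }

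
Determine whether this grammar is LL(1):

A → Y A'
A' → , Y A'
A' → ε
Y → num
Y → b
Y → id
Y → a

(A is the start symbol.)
Relevant sets:
  FOLLOW(A') = { $ }

For A':
  PREDICT(A' → ',' Y A') = { ',' }
  PREDICT(A' → ε) = { $ }
For Y:
  PREDICT(Y → num) = { 'num' }
  PREDICT(Y → b) = { 'b' }
  PREDICT(Y → id) = { 'id' }
  PREDICT(Y → a) = { 'a' }
A has a single production, so nothing to check there.

All predict sets are disjoint. The grammar IS LL(1).

Answer: Yes, the grammar is LL(1).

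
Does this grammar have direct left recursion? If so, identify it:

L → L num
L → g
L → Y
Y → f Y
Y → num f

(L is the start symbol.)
Direct left recursion occurs when N → N α for some non-terminal N (the right-hand side begins with the left-hand side itself).

L → L num: LEFT RECURSIVE (starts with L)
L → g: starts with g
L → Y: starts with Y
Y → f Y: starts with f
Y → num f: starts with num

The grammar has direct left recursion on: L.

Answer: Yes, L is left-recursive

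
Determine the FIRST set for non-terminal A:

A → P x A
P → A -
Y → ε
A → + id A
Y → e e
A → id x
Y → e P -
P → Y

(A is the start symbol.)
{ '+', 'e', 'id', 'x' }

FIRST sets of the other non-terminals involved (by the same procedure, iterated to a fixed point):
  FIRST(P) = { '+', 'e', 'id', 'x', ε }

From A → P x A:
  - P is a non-terminal: add FIRST(P) \ {ε} = { '+', 'e', 'id', 'x' }
    P is nullable, so continue to the next symbol
  - x is a terminal: add 'x' and stop
From A → + id A:
  - '+' is a terminal: add '+' and stop
From A → id x:
  - id is a terminal: add 'id' and stop

Collecting: FIRST(A) = { '+', 'e', 'id', 'x' }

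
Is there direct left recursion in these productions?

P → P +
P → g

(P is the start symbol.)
Yes, P is left-recursive

Direct left recursion occurs when N → N α for some non-terminal N (the right-hand side begins with the left-hand side itself).

P → P +: LEFT RECURSIVE (starts with P)
P → g: starts with g

The grammar has direct left recursion on: P.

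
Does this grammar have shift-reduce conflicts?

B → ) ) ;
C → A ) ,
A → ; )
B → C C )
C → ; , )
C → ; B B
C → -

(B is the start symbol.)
Augment with B' → B and build the canonical LR(0) collection (I0 = CLOSURE({[B' → . B]}), then GOTO on every symbol after a dot until no new states appear). It has 18 states:
  I0: { [A → . ; )], [B → . ) ) ;], [B → . C C )], [B' → . B], [C → . -], [C → . ; , )], [C → . ; B B], [C → . A ) ,] }  — shift
  I1: { [B → ) . ) ;] }  — shift
  I2: { [C → - .] }  — reduce
  I3: { [A → . ; )], [A → ; . )], [B → . ) ) ;], [B → . C C )], [C → . -], [C → . ; , )], [C → . ; B B], [C → . A ) ,], [C → ; . , )], [C → ; . B B] }  — shift
  I4: { [C → A . ) ,] }  — shift
  I5: { [B' → B .] }  — accept
  I6: { [A → . ; )], [B → C . C )], [C → . -], [C → . ; , )], [C → . ; B B], [C → . A ) ,] }  — shift
  I7: { [B → C C . )] }  — shift
  I8: { [B → C C ) .] }  — reduce
  I9: { [C → A ) . ,] }  — shift
  I10: { [C → A ) , .] }  — reduce
  I11: { [A → ; ) .], [B → ) . ) ;] }  — shift, reduce
  I12: { [C → ; , . )] }  — shift
  I13: { [A → . ; )], [B → . ) ) ;], [B → . C C )], [C → . -], [C → . ; , )], [C → . ; B B], [C → . A ) ,], [C → ; B . B] }  — shift
  I14: { [C → ; B B .] }  — reduce
  I15: { [C → ; , ) .] }  — reduce
  I16: { [B → ) ) . ;] }  — shift
  I17: { [B → ) ) ; .] }  — reduce

I11 contains reduce item [A → ; ) .] and shift item [B → ) . ) ;] — shift-reduce conflict.

Answer: Yes — I11: [A → ; ) .] vs [B → ) . ) ;]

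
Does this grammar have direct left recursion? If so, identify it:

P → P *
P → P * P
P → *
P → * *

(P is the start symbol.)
P → P *: LEFT RECURSIVE (starts with P)
P → P * P: LEFT RECURSIVE (starts with P)
P → *: starts with '*'
P → * *: starts with '*'

The grammar has direct left recursion on: P.

Answer: Yes, P is left-recursive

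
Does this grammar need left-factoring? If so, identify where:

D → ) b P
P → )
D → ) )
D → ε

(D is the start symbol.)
Yes, D has productions with common prefix ')'

Left-factoring is needed when two productions for the same non-terminal
share a common prefix on the right-hand side.

Productions for D:
  D → ) b P
  D → ) )
  D → ε

Found common prefix ')' in productions for D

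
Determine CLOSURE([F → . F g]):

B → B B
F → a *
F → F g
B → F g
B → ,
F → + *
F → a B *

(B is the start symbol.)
To compute CLOSURE, for each item [A → α.Bβ] where B is a non-terminal, add [B → .γ] for all productions B → γ; repeat for the newly added items until nothing changes.

Start with: [F → . F g]
  [F → . F g] has the dot before F: add [F → . a *], [F → . + *], [F → . a B *]
No further items can be added.

CLOSURE = { [F → . + *], [F → . F g], [F → . a *], [F → . a B *] }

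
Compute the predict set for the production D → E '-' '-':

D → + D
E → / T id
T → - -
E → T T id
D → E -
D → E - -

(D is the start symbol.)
{ '-', '/' }

PREDICT(D → E '-' '-') = (FIRST(RHS) \ {ε}) ∪ (FOLLOW(D) if ε ∈ FIRST(RHS), i.e. RHS ⇒* ε)
FIRST(E) = { '-', '/' }
FIRST(E '-' '-') = { '-', '/' }
ε ∉ FIRST(E '-' '-'), so FOLLOW(D) is not added.
PREDICT(D → E '-' '-') = { '-', '/' }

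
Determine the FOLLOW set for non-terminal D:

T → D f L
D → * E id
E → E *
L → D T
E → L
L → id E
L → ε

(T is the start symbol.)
{ '*', 'f' }

In T → D f L: D is followed by f L, add FIRST(f L) \ {ε} = { 'f' }
In L → D T: D is followed by T, add FIRST(T) \ {ε} = { '*' }

Taking the union: FOLLOW(D) = { '*', 'f' }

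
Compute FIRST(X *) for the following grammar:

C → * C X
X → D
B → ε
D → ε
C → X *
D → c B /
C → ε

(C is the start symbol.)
FIRST sets of the non-terminals involved (from the grammar, by fixed-point iteration):
  FIRST(X) = { 'c', ε }

To compute FIRST(X *), process the symbols left to right:
Symbol X is a non-terminal. Add FIRST(X) \ {ε} = { 'c' }
X is nullable (ε ∈ FIRST(X)), continue to the next symbol.
Symbol * is a terminal. Add '*' and stop.
FIRST(X *) = { '*', 'c' }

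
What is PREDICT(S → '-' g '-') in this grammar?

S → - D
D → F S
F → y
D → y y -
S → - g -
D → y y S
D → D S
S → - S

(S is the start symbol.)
PREDICT(S → '-' g '-') = (FIRST(RHS) \ {ε}) ∪ (FOLLOW(S) if ε ∈ FIRST(RHS), i.e. RHS ⇒* ε)
FIRST('-' g '-') = { '-' }
ε ∉ FIRST('-' g '-'), so FOLLOW(S) is not added.
PREDICT(S → '-' g '-') = { '-' }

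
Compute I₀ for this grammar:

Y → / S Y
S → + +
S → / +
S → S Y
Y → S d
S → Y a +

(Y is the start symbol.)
First, augment the grammar with Y' → Y
I₀ = CLOSURE({ [Y' → . Y] }):
  [Y' → . Y] has the dot before Y: add [Y → . / S Y], [Y → . S d]
  [Y → . S d] has the dot before S: add [S → . + +], [S → . / +], [S → . S Y], [S → . Y a +]
No further items can be added.

I₀ = { [S → . + +], [S → . / +], [S → . S Y], [S → . Y a +], [Y → . / S Y], [Y → . S d], [Y' → . Y] }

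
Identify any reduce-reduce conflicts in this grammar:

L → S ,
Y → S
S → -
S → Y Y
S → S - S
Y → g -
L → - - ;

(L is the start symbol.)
Yes — I11: [S → S - S .] vs [Y → S .]

A reduce-reduce conflict occurs when an LR(0) state has two complete items [A → α .] and [B → β .] — both call for a reduction, and with no lookahead the parser cannot choose between them.

Augment with L' → L and build the canonical LR(0) collection (I0 = CLOSURE({[L' → . L]}), then GOTO on every symbol after a dot until no new states appear). It has 15 states:
  I0: { [L → . - - ;], [L → . S ,], [L' → . L], [S → . -], [S → . S - S], [S → . Y Y], [Y → . S], [Y → . g -] }  — shift
  I1: { [L → - . - ;], [S → - .] }  — shift, reduce
  I2: { [L' → L .] }  — accept
  I3: { [L → S . ,], [S → S . - S], [Y → S .] }  — shift, reduce
  I4: { [S → . -], [S → . S - S], [S → . Y Y], [S → Y . Y], [Y → . S], [Y → . g -] }  — shift
  I5: { [Y → g . -] }  — shift
  I6: { [Y → g - .] }  — reduce
  I7: { [S → - .] }  — reduce
  I8: { [S → S . - S], [Y → S .] }  — shift, reduce
  I9: { [S → . -], [S → . S - S], [S → . Y Y], [S → Y . Y], [S → Y Y .], [Y → . S], [Y → . g -] }  — shift, reduce
  I10: { [S → . -], [S → . S - S], [S → . Y Y], [S → S - . S], [Y → . S], [Y → . g -] }  — shift
  I11: { [S → S - S .], [S → S . - S], [Y → S .] }  — shift, 2 reduces
  I12: { [L → S , .] }  — reduce
  I13: { [L → - - . ;] }  — shift
  I14: { [L → - - ; .] }  — reduce

I11 contains complete items [S → S - S .], [Y → S .] — reduce-reduce conflict.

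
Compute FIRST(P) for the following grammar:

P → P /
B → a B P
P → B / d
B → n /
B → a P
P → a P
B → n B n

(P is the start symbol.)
{ 'a', 'n' }

To compute FIRST(P), examine every production with P on the left-hand side, reading each right-hand side left to right until a non-nullable symbol is reached.

FIRST sets of the other non-terminals involved (by the same procedure, iterated to a fixed point):
  FIRST(B) = { 'a', 'n' }

From P → P /:
  - P is the symbol being defined: contributes nothing new
    P is not nullable, so stop
From P → B / d:
  - B is a non-terminal: add FIRST(B) \ {ε} = { 'a', 'n' }
    B is not nullable, so stop
From P → a P:
  - a is a terminal: add 'a' and stop

Collecting: FIRST(P) = { 'a', 'n' }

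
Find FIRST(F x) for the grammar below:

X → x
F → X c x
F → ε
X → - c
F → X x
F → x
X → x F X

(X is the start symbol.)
{ '-', 'x' }

FIRST sets of the non-terminals involved (from the grammar, by fixed-point iteration):
  FIRST(F) = { '-', 'x', ε }

To compute FIRST(F x), process the symbols left to right:
Symbol F is a non-terminal. Add FIRST(F) \ {ε} = { '-', 'x' }
F is nullable (ε ∈ FIRST(F)), continue to the next symbol.
Symbol x is a terminal. Add 'x' and stop.
FIRST(F x) = { '-', 'x' }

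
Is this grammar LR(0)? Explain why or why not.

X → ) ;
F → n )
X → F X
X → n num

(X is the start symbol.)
A grammar is LR(0) if no state in the canonical LR(0) collection has:
  - both a shift item (dot before a terminal) and a complete item (shift-reduce conflict), or
  - two or more complete items (reduce-reduce conflict; the accept item [X' → X .] counts as a complete item here).

Augment with X' → X and build the canonical LR(0) collection (I0 = CLOSURE({[X' → . X]}), then GOTO on every symbol after a dot until no new states appear). It has 9 states:
  I0: { [F → . n )], [X → . ) ;], [X → . F X], [X → . n num], [X' → . X] }  — shift
  I1: { [X → ) . ;] }  — shift
  I2: { [F → . n )], [X → . ) ;], [X → . F X], [X → . n num], [X → F . X] }  — shift
  I3: { [X' → X .] }  — accept
  I4: { [F → n . )], [X → n . num] }  — shift
  I5: { [F → n ) .] }  — reduce
  I6: { [X → n num .] }  — reduce
  I7: { [X → F X .] }  — reduce
  I8: { [X → ) ; .] }  — reduce

Every state is either a pure shift/goto state or contains exactly one complete item and nothing to shift — no conflicts. The grammar is LR(0).

Answer: Yes, the grammar is LR(0)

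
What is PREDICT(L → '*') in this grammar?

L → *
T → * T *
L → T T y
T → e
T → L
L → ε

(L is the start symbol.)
{ '*' }

PREDICT(L → '*') = (FIRST(RHS) \ {ε}) ∪ (FOLLOW(L) if ε ∈ FIRST(RHS), i.e. RHS ⇒* ε)
FIRST('*') = { '*' }
ε ∉ FIRST('*'), so FOLLOW(L) is not added.
PREDICT(L → '*') = { '*' }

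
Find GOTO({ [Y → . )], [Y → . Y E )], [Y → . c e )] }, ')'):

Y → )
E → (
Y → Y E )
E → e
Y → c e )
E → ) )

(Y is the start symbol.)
GOTO(I, ')') = CLOSURE({ [A → αX.β] : [A → α.Xβ] ∈ I, X = ')' })

Items with dot before ')', with the dot advanced:
  [Y → . )] → [Y → ) .]
Closure adds nothing (no advanced item has the dot before a non-terminal).

GOTO = { [Y → ) .] }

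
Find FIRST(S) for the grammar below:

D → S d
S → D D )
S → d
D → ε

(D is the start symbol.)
To compute FIRST(S), examine every production with S on the left-hand side, reading each right-hand side left to right until a non-nullable symbol is reached.

FIRST sets of the other non-terminals involved (by the same procedure, iterated to a fixed point):
  FIRST(D) = { ')', 'd', ε }

From S → D D ):
  - D is a non-terminal: add FIRST(D) \ {ε} = { ')', 'd' }
    D is nullable, so continue to the next symbol
  - D is a non-terminal: add FIRST(D) \ {ε} = { ')', 'd' }
    D is nullable, so continue to the next symbol
  - ')' is a terminal: add ')' and stop
From S → d:
  - d is a terminal: add 'd' and stop

Collecting: FIRST(S) = { ')', 'd' }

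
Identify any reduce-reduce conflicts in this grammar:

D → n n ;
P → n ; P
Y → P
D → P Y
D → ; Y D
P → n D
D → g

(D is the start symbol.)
Augment with D' → D and build the canonical LR(0) collection (I0 = CLOSURE({[D' → . D]}), then GOTO on every symbol after a dot until no new states appear). It has 16 states:
  I0: { [D → . ; Y D], [D → . P Y], [D → . g], [D → . n n ;], [D' → . D], [P → . n ; P], [P → . n D] }  — shift
  I1: { [D → ; . Y D], [P → . n ; P], [P → . n D], [Y → . P] }  — shift
  I2: { [D' → D .] }  — accept
  I3: { [D → P . Y], [P → . n ; P], [P → . n D], [Y → . P] }  — shift
  I4: { [D → g .] }  — reduce
  I5: { [D → . ; Y D], [D → . P Y], [D → . g], [D → . n n ;], [D → n . n ;], [P → . n ; P], [P → . n D], [P → n . ; P], [P → n . D] }  — shift
  I6: { [D → ; . Y D], [P → . n ; P], [P → . n D], [P → n ; . P], [Y → . P] }  — shift
  I7: { [P → n D .] }  — reduce
  I8: { [D → . ; Y D], [D → . P Y], [D → . g], [D → . n n ;], [D → n . n ;], [D → n n . ;], [P → . n ; P], [P → . n D], [P → n . ; P], [P → n . D] }  — shift
  I9: { [D → ; . Y D], [D → n n ; .], [P → . n ; P], [P → . n D], [P → n ; . P], [Y → . P] }  — shift, reduce
  I10: { [P → n ; P .], [Y → P .] }  — 2 reduces
  I11: { [D → . ; Y D], [D → . P Y], [D → . g], [D → . n n ;], [D → ; Y . D], [P → . n ; P], [P → . n D] }  — shift
  I12: { [D → . ; Y D], [D → . P Y], [D → . g], [D → . n n ;], [P → . n ; P], [P → . n D], [P → n . ; P], [P → n . D] }  — shift
  I13: { [D → ; Y D .] }  — reduce
  I14: { [Y → P .] }  — reduce
  I15: { [D → P Y .] }  — reduce

I10 contains complete items [P → n ; P .], [Y → P .] — reduce-reduce conflict.

Answer: Yes — I10: [P → n ; P .] vs [Y → P .]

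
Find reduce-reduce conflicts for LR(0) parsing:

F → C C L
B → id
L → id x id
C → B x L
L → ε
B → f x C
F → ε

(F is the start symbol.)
A reduce-reduce conflict occurs when an LR(0) state has two complete items [A → α .] and [B → β .] — both call for a reduction, and with no lookahead the parser cannot choose between them.

Augment with F' → F and build the canonical LR(0) collection (I0 = CLOSURE({[F' → . F]}), then GOTO on every symbol after a dot until no new states appear). It has 15 states:
  I0: { [B → . f x C], [B → . id], [C → . B x L], [F → . C C L], [F → .], [F' → . F] }  — shift, reduce
  I1: { [C → B . x L] }  — shift
  I2: { [B → . f x C], [B → . id], [C → . B x L], [F → C . C L] }  — shift
  I3: { [F' → F .] }  — accept
  I4: { [B → f . x C] }  — shift
  I5: { [B → id .] }  — reduce
  I6: { [B → . f x C], [B → . id], [B → f x . C], [C → . B x L] }  — shift
  I7: { [B → f x C .] }  — reduce
  I8: { [F → C C . L], [L → . id x id], [L → .] }  — shift, reduce
  I9: { [F → C C L .] }  — reduce
  I10: { [L → id . x id] }  — shift
  I11: { [L → id x . id] }  — shift
  I12: { [L → id x id .] }  — reduce
  I13: { [C → B x . L], [L → . id x id], [L → .] }  — shift, reduce
  I14: { [C → B x L .] }  — reduce

No state contains more than one complete item.

Answer: No reduce-reduce conflicts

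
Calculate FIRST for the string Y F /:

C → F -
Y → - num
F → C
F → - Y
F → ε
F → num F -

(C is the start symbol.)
FIRST sets of the non-terminals involved (from the grammar, by fixed-point iteration):
  FIRST(Y) = { '-' }

To compute FIRST(Y F /), process the symbols left to right:
Symbol Y is a non-terminal. Add FIRST(Y) \ {ε} = { '-' }
Y is not nullable (ε ∉ FIRST(Y)), so stop here.
FIRST(Y F /) = { '-' }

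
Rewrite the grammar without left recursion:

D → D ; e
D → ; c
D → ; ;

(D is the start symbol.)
D → ; c D'
D → ; ; D'
D' → ; e D'
D' → ε

D is directly left-recursive. The standard transformation for
  A → A α₁ | ... | A α_m | β₁ | ... | β_n
is
  A  → β₁ A' | ... | β_n A'
  A' → α₁ A' | ... | α_m A' | ε

D → ; c becomes D → ; c D'
D → ; ; becomes D → ; ; D'
D → D ; e becomes D' → ; e D'
Add D' → ε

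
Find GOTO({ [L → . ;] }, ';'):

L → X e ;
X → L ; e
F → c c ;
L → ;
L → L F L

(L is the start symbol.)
GOTO(I, ';') = CLOSURE({ [A → αX.β] : [A → α.Xβ] ∈ I, X = ';' })

Items with dot before ';', with the dot advanced:
  [L → . ;] → [L → ; .]
Closure adds nothing (no advanced item has the dot before a non-terminal).

GOTO = { [L → ; .] }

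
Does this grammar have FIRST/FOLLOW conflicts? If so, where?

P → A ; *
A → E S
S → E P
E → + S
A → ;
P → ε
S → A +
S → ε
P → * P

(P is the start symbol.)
A FIRST/FOLLOW conflict occurs when a non-terminal N has a nullable alternative N → β (β ⇒* ε) and another alternative N → α with FIRST(α) ∩ FOLLOW(N) ≠ ∅: on such a lookahead the parser cannot decide between expanding α and letting N vanish via β.

Nullable non-terminals: P, S.
FIRST sets used below: FIRST(A) = { '+', ';' }, FIRST(E) = { '+' }

P: nullable alternative(s) P → ε; FOLLOW(P) = { $, '*', '+', ';' }
  P → A ; *: FIRST \ {ε} = { '+', ';' } — overlaps FOLLOW(P) on { '+', ';' }: CONFLICT
  P → ε: FIRST \ {ε} = { } — this is the only nullable alternative, skip
  P → * P: FIRST \ {ε} = { '*' } — overlaps FOLLOW(P) on { '*' }: CONFLICT

S: nullable alternative(s) S → ε; FOLLOW(S) = { '*', '+', ';' }
  S → E P: FIRST \ {ε} = { '+' } — overlaps FOLLOW(S) on { '+' }: CONFLICT
  S → A +: FIRST \ {ε} = { '+', ';' } — overlaps FOLLOW(S) on { '+', ';' }: CONFLICT
  S → ε: FIRST \ {ε} = { } — this is the only nullable alternative, skip

A, E have no nullable alternative, so no FIRST/FOLLOW check is needed there.

So the grammar has 4 FIRST/FOLLOW conflicts (marked CONFLICT above).

Answer: Yes. P → A ';' '*' with FOLLOW(P) on { '+', ';' }; P → '*' P with FOLLOW(P) on { '*' }; S → E P with FOLLOW(S) on { '+' }; S → A '+' with FOLLOW(S) on { '+', ';' }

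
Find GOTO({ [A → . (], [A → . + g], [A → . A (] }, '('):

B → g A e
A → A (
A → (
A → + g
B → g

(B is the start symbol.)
{ [A → ( .] }

GOTO(I, '(') = CLOSURE({ [A → αX.β] : [A → α.Xβ] ∈ I, X = '(' })

Items with dot before '(', with the dot advanced:
  [A → . (] → [A → ( .]
Closure adds nothing (no advanced item has the dot before a non-terminal).

GOTO = { [A → ( .] }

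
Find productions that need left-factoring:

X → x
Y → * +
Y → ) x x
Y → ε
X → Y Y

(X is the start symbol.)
No, left-factoring is not needed

Left-factoring is needed when two productions for the same non-terminal
share a common prefix on the right-hand side.

Productions for X:
  X → x
  X → Y Y
Productions for Y:
  Y → * +
  Y → ) x x
  Y → ε

No common prefixes found.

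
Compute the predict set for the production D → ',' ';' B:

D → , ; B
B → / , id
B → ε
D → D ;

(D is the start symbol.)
{ ',' }

PREDICT(D → ',' ';' B) = (FIRST(RHS) \ {ε}) ∪ (FOLLOW(D) if ε ∈ FIRST(RHS), i.e. RHS ⇒* ε)
FIRST(',' ';' B) = { ',' }
ε ∉ FIRST(',' ';' B), so FOLLOW(D) is not added.
PREDICT(D → ',' ';' B) = { ',' }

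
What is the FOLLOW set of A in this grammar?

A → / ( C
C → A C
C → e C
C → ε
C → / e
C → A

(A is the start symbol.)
{ $, '/', 'e' }

To compute FOLLOW(A), find every occurrence of A on a right-hand side N → α A β: add FIRST(β) \ {ε}, and if β is empty or nullable also add FOLLOW(N). Iterate to a fixed point.

A is the start symbol, so $ ∈ FOLLOW(A).
In C → A C: A is followed by C, add FIRST(C) \ {ε} = { '/', 'e' }
  C is nullable, so also add FOLLOW(C)
In C → A: A is at the end, add FOLLOW(C)

The FOLLOW sets referred to above (computed the same way, to a fixed point):
  FOLLOW(C) = { $, '/', 'e' }

Taking the union: FOLLOW(A) = { $, '/', 'e' }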